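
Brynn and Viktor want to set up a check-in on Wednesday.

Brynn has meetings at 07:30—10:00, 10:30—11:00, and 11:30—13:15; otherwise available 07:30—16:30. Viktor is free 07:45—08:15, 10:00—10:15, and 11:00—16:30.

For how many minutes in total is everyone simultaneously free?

Brynn free within 07:30–16:30: 10:00–10:30, 11:00–11:30, 13:15–16:30.
Brynn ∩ Viktor: 10:00–10:15, 11:00–11:30, 13:15–16:30.
Total common minutes: 15 + 30 + 195 = 240.

240 minutes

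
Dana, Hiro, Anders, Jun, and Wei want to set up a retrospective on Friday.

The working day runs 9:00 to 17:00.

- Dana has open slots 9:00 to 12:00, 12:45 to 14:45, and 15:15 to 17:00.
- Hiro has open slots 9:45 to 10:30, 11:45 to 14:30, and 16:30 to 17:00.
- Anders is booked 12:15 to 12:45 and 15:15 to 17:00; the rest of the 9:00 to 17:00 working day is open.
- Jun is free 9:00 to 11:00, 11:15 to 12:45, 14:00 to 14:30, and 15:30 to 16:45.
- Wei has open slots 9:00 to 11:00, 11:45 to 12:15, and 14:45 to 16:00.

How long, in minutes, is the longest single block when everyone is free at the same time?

45 minutes

Anders free within 09:00–17:00: 09:00–12:15, 12:45–15:15.
Dana ∩ Hiro: 09:45–10:30, 11:45–12:00, 12:45–14:30, 16:30–17:00.
Dana ∩ Hiro ∩ Anders: 09:45–10:30, 11:45–12:00, 12:45–14:30.
Dana ∩ Hiro ∩ Anders ∩ Jun: 09:45–10:30, 11:45–12:00, 14:00–14:30.
Dana ∩ Hiro ∩ Anders ∩ Jun ∩ Wei: 09:45–10:30, 11:45–12:00.
Common window lengths: 45, 15 min; longest is 45.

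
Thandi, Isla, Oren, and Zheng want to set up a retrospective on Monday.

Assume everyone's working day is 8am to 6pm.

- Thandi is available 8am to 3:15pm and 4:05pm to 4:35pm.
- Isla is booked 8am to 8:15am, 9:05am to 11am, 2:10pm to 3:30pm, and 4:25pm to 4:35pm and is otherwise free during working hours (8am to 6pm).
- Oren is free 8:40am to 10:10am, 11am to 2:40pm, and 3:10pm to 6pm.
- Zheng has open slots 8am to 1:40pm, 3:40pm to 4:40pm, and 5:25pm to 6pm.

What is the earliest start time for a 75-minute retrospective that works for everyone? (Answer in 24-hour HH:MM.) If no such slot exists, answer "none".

Isla free within 08:00–18:00: 08:15–09:05, 11:00–14:10, 15:30–16:25, 16:35–18:00.
Thandi ∩ Isla: 08:15–09:05, 11:00–14:10, 16:05–16:25.
Thandi ∩ Isla ∩ Oren: 08:40–09:05, 11:00–14:10, 16:05–16:25.
Thandi ∩ Isla ∩ Oren ∩ Zheng: 08:40–09:05, 11:00–13:40, 16:05–16:25.
Windows ≥ 75 min: 11:00–13:40.
Earliest such window starts at 11:00.

11:00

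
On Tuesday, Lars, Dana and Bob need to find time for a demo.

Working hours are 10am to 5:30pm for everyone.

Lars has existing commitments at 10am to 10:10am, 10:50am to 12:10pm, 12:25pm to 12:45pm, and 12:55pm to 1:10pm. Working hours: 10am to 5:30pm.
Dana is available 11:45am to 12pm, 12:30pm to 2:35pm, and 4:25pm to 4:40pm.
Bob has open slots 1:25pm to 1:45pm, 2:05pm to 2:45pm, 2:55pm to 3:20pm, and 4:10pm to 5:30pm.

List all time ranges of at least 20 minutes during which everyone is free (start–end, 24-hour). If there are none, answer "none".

13:25–13:45, 14:05–14:35

Lars free within 10:00–17:30: 10:10–10:50, 12:10–12:25, 12:45–12:55, 13:10–17:30.
Lars ∩ Dana: 12:45–12:55, 13:10–14:35, 16:25–16:40.
Lars ∩ Dana ∩ Bob: 13:25–13:45, 14:05–14:35, 16:25–16:40.
Windows ≥ 20 min: 13:25–13:45, 14:05–14:35.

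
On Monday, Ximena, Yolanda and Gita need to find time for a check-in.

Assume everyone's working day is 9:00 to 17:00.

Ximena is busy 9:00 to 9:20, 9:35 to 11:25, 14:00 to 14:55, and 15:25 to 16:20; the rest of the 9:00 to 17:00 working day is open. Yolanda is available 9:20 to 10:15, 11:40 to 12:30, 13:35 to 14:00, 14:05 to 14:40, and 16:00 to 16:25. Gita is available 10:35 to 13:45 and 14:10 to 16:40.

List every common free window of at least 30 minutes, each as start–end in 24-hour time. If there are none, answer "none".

Ximena free within 09:00–17:00: 09:20–09:35, 11:25–14:00, 14:55–15:25, 16:20–17:00.
Ximena ∩ Yolanda: 09:20–09:35, 11:40–12:30, 13:35–14:00, 16:20–16:25.
Ximena ∩ Yolanda ∩ Gita: 11:40–12:30, 13:35–13:45, 16:20–16:25.
Windows ≥ 30 min: 11:40–12:30.

11:40–12:30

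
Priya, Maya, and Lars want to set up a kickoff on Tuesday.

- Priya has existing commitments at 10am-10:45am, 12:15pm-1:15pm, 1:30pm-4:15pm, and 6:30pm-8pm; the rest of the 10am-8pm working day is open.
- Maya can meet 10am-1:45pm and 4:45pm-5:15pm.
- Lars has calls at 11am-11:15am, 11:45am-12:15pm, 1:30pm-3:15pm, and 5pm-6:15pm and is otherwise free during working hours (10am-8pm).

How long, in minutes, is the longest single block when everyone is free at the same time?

Priya free within 10:00–20:00: 10:45–12:15, 13:15–13:30, 16:15–18:30.
Lars free within 10:00–20:00: 10:00–11:00, 11:15–11:45, 12:15–13:30, 15:15–17:00, 18:15–20:00.
Priya ∩ Maya: 10:45–12:15, 13:15–13:30, 16:45–17:15.
Priya ∩ Maya ∩ Lars: 10:45–11:00, 11:15–11:45, 13:15–13:30, 16:45–17:00.
Common window lengths: 15, 30, 15, 15 min; longest is 30.

30 minutes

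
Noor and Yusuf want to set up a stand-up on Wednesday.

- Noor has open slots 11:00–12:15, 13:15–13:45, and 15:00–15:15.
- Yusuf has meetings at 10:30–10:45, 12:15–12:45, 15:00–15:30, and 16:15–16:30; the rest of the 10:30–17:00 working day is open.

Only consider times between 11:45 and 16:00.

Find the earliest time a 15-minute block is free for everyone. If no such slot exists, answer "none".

Yusuf free within 10:30–17:00: 10:45–12:15, 12:45–15:00, 15:30–16:15, 16:30–17:00.
Noor ∩ Yusuf: 11:00–12:15, 13:15–13:45.
Restricted to 11:45–16:00: 11:45–12:15, 13:15–13:45.
Windows ≥ 15 min: 11:45–12:15, 13:15–13:45.
Earliest such window starts at 11:45.

11:45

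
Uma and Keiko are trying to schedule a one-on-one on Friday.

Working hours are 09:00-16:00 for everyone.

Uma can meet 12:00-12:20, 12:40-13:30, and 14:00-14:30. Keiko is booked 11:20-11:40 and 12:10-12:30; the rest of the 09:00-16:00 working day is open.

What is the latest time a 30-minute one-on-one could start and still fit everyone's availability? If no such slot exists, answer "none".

14:00

Keiko free within 09:00–16:00: 09:00–11:20, 11:40–12:10, 12:30–16:00.
Uma ∩ Keiko: 12:00–12:10, 12:40–13:30, 14:00–14:30.
Windows ≥ 30 min: 12:40–13:30, 14:00–14:30.
Latest start in the last window 14:00–14:30 is 14:30 − 30 min = 14:00.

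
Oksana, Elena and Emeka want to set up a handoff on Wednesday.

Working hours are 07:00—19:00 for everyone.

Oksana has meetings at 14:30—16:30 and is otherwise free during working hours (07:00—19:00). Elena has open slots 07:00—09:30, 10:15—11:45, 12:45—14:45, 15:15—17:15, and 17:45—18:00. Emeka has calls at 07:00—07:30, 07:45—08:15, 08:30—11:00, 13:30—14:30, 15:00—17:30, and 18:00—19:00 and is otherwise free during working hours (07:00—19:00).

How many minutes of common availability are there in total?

135 minutes

Oksana free within 07:00–19:00: 07:00–14:30, 16:30–19:00.
Emeka free within 07:00–19:00: 07:30–07:45, 08:15–08:30, 11:00–13:30, 14:30–15:00, 17:30–18:00.
Oksana ∩ Elena: 07:00–09:30, 10:15–11:45, 12:45–14:30, 16:30–17:15, 17:45–18:00.
Oksana ∩ Elena ∩ Emeka: 07:30–07:45, 08:15–08:30, 11:00–11:45, 12:45–13:30, 17:45–18:00.
Total common minutes: 15 + 15 + 45 + 45 + 15 = 135.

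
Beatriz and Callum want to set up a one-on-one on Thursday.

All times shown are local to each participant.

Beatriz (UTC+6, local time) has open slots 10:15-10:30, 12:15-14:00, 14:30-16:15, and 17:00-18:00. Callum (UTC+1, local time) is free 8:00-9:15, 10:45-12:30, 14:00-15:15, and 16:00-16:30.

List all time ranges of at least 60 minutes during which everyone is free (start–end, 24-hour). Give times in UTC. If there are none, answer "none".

Beatriz → UTC: 04:15–04:30, 06:15–08:00, 08:30–10:15, 11:00–12:00.
Callum → UTC: 07:00–08:15, 09:45–11:30, 13:00–14:15, 15:00–15:30.
Beatriz ∩ Callum: 07:00–08:00, 09:45–10:15, 11:00–11:30.
Windows ≥ 60 min: 07:00–08:00.

07:00–08:00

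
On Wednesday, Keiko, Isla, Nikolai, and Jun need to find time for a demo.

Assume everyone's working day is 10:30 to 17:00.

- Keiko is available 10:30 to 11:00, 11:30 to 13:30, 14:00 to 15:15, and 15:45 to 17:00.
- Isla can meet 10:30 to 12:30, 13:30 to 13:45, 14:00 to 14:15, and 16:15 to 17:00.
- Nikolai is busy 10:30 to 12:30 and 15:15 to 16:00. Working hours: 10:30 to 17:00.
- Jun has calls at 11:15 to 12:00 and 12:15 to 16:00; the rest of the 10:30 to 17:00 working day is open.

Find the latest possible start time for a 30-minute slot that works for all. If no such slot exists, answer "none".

Nikolai free within 10:30–17:00: 12:30–15:15, 16:00–17:00.
Jun free within 10:30–17:00: 10:30–11:15, 12:00–12:15, 16:00–17:00.
Keiko ∩ Isla: 10:30–11:00, 11:30–12:30, 14:00–14:15, 16:15–17:00.
Keiko ∩ Isla ∩ Nikolai: 14:00–14:15, 16:15–17:00.
Keiko ∩ Isla ∩ Nikolai ∩ Jun: 16:15–17:00.
Windows ≥ 30 min: 16:15–17:00.
Latest start in the last window 16:15–17:00 is 17:00 − 30 min = 16:30.

16:30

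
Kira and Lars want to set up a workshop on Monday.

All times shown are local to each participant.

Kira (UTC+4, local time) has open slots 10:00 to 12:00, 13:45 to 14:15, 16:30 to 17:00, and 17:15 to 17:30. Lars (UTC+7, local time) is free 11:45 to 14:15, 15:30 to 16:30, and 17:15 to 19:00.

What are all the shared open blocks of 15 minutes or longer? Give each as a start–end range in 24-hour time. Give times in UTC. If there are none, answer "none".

06:00–07:15

Kira → UTC: 06:00–08:00, 09:45–10:15, 12:30–13:00, 13:15–13:30.
Lars → UTC: 04:45–07:15, 08:30–09:30, 10:15–12:00.
Kira ∩ Lars: 06:00–07:15.
Windows ≥ 15 min: 06:00–07:15.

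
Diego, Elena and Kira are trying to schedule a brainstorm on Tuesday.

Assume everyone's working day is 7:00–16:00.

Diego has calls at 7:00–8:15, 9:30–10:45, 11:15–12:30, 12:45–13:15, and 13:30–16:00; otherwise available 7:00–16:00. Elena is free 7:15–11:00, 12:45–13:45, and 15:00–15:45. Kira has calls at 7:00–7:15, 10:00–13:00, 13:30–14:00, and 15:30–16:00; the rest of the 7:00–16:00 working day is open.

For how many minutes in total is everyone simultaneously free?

90 minutes

Diego free within 07:00–16:00: 08:15–09:30, 10:45–11:15, 12:30–12:45, 13:15–13:30.
Kira free within 07:00–16:00: 07:15–10:00, 13:00–13:30, 14:00–15:30.
Diego ∩ Elena: 08:15–09:30, 10:45–11:00, 13:15–13:30.
Diego ∩ Elena ∩ Kira: 08:15–09:30, 13:15–13:30.
Total common minutes: 75 + 15 = 90.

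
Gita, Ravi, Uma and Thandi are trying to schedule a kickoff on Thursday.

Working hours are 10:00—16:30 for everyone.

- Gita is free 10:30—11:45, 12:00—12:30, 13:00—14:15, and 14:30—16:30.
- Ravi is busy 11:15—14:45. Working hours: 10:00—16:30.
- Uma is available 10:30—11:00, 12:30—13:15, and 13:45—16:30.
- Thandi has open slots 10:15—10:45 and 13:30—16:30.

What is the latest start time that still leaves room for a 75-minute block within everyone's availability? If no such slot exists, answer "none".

Ravi free within 10:00–16:30: 10:00–11:15, 14:45–16:30.
Gita ∩ Ravi: 10:30–11:15, 14:45–16:30.
Gita ∩ Ravi ∩ Uma: 10:30–11:00, 14:45–16:30.
Gita ∩ Ravi ∩ Uma ∩ Thandi: 10:30–10:45, 14:45–16:30.
Windows ≥ 75 min: 14:45–16:30.
Latest start in the last window 14:45–16:30 is 16:30 − 75 min = 15:15.

15:15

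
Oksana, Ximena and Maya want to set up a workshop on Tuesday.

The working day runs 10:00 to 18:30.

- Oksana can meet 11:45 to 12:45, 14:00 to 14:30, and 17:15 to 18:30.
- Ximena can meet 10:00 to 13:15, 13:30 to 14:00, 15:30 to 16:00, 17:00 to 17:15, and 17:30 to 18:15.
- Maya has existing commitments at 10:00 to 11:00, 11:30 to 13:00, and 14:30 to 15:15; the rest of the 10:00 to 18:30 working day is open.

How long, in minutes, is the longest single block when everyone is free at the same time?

Maya free within 10:00–18:30: 11:00–11:30, 13:00–14:30, 15:15–18:30.
Oksana ∩ Ximena: 11:45–12:45, 17:30–18:15.
Oksana ∩ Ximena ∩ Maya: 17:30–18:15.
Single common window of 45 minutes.

45 minutes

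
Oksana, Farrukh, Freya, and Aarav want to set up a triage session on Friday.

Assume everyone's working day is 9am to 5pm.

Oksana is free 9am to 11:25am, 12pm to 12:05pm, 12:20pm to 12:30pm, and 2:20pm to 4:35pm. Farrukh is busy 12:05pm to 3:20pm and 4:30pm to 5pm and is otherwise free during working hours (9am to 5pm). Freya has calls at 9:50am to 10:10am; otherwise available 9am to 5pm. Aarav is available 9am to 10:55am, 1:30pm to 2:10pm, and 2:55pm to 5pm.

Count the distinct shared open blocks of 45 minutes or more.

Farrukh free within 09:00–17:00: 09:00–12:05, 15:20–16:30.
Freya free within 09:00–17:00: 09:00–09:50, 10:10–17:00.
Oksana ∩ Farrukh: 09:00–11:25, 12:00–12:05, 15:20–16:30.
Oksana ∩ Farrukh ∩ Freya: 09:00–09:50, 10:10–11:25, 12:00–12:05, 15:20–16:30.
Oksana ∩ Farrukh ∩ Freya ∩ Aarav: 09:00–09:50, 10:10–10:55, 15:20–16:30.
Windows ≥ 45 min: 09:00–09:50, 10:10–10:55, 15:20–16:30.
That's 3 windows.

3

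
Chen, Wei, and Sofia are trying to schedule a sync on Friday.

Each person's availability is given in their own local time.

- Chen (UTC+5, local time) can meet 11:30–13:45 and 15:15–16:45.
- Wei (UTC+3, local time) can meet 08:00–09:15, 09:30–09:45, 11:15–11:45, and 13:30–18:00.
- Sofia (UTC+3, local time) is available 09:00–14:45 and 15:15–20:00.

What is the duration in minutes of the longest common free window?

75 minutes

Chen → UTC: 06:30–08:45, 10:15–11:45.
Wei → UTC: 05:00–06:15, 06:30–06:45, 08:15–08:45, 10:30–15:00.
Sofia → UTC: 06:00–11:45, 12:15–17:00.
Chen ∩ Wei: 06:30–06:45, 08:15–08:45, 10:30–11:45.
Chen ∩ Wei ∩ Sofia: 06:30–06:45, 08:15–08:45, 10:30–11:45.
Common window lengths: 15, 30, 75 min; longest is 75.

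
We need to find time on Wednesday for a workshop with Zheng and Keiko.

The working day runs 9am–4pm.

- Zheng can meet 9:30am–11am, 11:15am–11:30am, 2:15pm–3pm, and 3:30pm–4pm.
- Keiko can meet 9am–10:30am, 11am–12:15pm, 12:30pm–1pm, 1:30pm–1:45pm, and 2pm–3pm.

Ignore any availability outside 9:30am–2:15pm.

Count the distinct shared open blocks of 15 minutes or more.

2

Zheng ∩ Keiko: 09:30–10:30, 11:15–11:30, 14:15–15:00.
Restricted to 09:30–14:15: 09:30–10:30, 11:15–11:30.
Windows ≥ 15 min: 09:30–10:30, 11:15–11:30.
That's 2 windows.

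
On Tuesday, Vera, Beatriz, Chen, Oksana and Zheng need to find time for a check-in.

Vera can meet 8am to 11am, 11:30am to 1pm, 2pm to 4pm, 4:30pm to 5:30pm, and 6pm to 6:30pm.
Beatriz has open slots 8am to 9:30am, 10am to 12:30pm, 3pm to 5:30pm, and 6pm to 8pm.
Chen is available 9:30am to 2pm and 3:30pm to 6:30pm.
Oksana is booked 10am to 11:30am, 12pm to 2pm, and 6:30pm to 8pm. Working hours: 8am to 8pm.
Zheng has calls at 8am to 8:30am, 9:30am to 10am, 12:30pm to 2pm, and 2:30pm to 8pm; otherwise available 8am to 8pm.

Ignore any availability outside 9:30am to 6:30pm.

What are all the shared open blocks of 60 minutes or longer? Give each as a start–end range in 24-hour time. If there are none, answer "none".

none

Oksana free within 08:00–20:00: 08:00–10:00, 11:30–12:00, 14:00–18:30.
Zheng free within 08:00–20:00: 08:30–09:30, 10:00–12:30, 14:00–14:30.
Vera ∩ Beatriz: 08:00–09:30, 10:00–11:00, 11:30–12:30, 15:00–16:00, 16:30–17:30, 18:00–18:30.
Vera ∩ Beatriz ∩ Chen: 10:00–11:00, 11:30–12:30, 15:30–16:00, 16:30–17:30, 18:00–18:30.
Vera ∩ Beatriz ∩ Chen ∩ Oksana: 11:30–12:00, 15:30–16:00, 16:30–17:30, 18:00–18:30.
Vera ∩ Beatriz ∩ Chen ∩ Oksana ∩ Zheng: 11:30–12:00.
Restricted to 09:30–18:30: 11:30–12:00.
Windows ≥ 60 min: (none).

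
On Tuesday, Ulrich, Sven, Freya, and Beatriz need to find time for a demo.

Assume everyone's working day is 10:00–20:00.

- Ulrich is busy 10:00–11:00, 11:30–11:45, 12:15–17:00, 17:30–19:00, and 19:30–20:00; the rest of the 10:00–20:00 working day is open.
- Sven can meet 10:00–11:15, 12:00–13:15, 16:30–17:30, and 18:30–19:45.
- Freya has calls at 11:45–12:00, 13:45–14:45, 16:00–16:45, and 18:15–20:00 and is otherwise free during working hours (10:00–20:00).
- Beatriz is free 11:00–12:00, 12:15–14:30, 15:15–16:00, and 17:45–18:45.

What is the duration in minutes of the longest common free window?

15 minutes

Ulrich free within 10:00–20:00: 11:00–11:30, 11:45–12:15, 17:00–17:30, 19:00–19:30.
Freya free within 10:00–20:00: 10:00–11:45, 12:00–13:45, 14:45–16:00, 16:45–18:15.
Ulrich ∩ Sven: 11:00–11:15, 12:00–12:15, 17:00–17:30, 19:00–19:30.
Ulrich ∩ Sven ∩ Freya: 11:00–11:15, 12:00–12:15, 17:00–17:30.
Ulrich ∩ Sven ∩ Freya ∩ Beatriz: 11:00–11:15.
Single common window of 15 minutes.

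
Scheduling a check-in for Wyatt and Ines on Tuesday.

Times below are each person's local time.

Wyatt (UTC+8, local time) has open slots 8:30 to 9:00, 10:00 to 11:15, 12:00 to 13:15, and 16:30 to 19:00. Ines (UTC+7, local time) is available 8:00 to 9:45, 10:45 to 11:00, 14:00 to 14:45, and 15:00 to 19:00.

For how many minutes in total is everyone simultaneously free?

195 minutes

Wyatt → UTC: 00:30–01:00, 02:00–03:15, 04:00–05:15, 08:30–11:00.
Ines → UTC: 01:00–02:45, 03:45–04:00, 07:00–07:45, 08:00–12:00.
Wyatt ∩ Ines: 02:00–02:45, 08:30–11:00.
Total common minutes: 45 + 150 = 195.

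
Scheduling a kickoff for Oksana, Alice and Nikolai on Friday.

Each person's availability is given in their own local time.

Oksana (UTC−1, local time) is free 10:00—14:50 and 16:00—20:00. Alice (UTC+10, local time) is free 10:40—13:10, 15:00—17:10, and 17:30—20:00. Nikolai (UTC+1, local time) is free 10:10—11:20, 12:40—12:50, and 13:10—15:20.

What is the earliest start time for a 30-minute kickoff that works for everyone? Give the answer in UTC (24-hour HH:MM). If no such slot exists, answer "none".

Oksana → UTC: 11:00–15:50, 17:00–21:00.
Alice → UTC: 00:40–03:10, 05:00–07:10, 07:30–10:00.
Nikolai → UTC: 09:10–10:20, 11:40–11:50, 12:10–14:20.
Oksana ∩ Alice: (none).
Oksana ∩ Alice ∩ Nikolai: (none).
Windows ≥ 30 min: (none).

none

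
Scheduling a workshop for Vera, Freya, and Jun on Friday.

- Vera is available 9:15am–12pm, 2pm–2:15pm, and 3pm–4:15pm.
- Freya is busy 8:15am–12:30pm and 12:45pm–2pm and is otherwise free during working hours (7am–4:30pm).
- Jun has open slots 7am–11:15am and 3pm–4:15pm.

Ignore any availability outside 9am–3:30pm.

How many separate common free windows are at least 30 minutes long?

1

Freya free within 07:00–16:30: 07:00–08:15, 12:30–12:45, 14:00–16:30.
Vera ∩ Freya: 14:00–14:15, 15:00–16:15.
Vera ∩ Freya ∩ Jun: 15:00–16:15.
Restricted to 09:00–15:30: 15:00–15:30.
Windows ≥ 30 min: 15:00–15:30.
That's 1 window.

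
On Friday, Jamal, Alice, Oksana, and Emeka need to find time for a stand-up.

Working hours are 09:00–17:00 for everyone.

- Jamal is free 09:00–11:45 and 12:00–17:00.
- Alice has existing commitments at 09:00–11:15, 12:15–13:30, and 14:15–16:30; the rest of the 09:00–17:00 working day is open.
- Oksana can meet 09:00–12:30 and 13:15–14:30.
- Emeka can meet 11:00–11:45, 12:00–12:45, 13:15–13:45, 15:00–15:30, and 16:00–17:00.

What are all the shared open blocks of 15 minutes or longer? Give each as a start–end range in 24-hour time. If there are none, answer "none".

11:15–11:45, 12:00–12:15, 13:30–13:45

Alice free within 09:00–17:00: 11:15–12:15, 13:30–14:15, 16:30–17:00.
Jamal ∩ Alice: 11:15–11:45, 12:00–12:15, 13:30–14:15, 16:30–17:00.
Jamal ∩ Alice ∩ Oksana: 11:15–11:45, 12:00–12:15, 13:30–14:15.
Jamal ∩ Alice ∩ Oksana ∩ Emeka: 11:15–11:45, 12:00–12:15, 13:30–13:45.
Windows ≥ 15 min: 11:15–11:45, 12:00–12:15, 13:30–13:45.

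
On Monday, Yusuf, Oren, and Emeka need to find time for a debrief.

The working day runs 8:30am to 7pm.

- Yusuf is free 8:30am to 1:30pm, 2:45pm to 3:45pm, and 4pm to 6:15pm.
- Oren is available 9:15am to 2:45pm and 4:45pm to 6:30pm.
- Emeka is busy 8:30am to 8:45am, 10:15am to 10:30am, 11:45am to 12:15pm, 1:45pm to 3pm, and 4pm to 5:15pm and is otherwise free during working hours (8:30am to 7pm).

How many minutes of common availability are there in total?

Emeka free within 08:30–19:00: 08:45–10:15, 10:30–11:45, 12:15–13:45, 15:00–16:00, 17:15–19:00.
Yusuf ∩ Oren: 09:15–13:30, 16:45–18:15.
Yusuf ∩ Oren ∩ Emeka: 09:15–10:15, 10:30–11:45, 12:15–13:30, 17:15–18:15.
Total common minutes: 60 + 75 + 75 + 60 = 270.

270 minutes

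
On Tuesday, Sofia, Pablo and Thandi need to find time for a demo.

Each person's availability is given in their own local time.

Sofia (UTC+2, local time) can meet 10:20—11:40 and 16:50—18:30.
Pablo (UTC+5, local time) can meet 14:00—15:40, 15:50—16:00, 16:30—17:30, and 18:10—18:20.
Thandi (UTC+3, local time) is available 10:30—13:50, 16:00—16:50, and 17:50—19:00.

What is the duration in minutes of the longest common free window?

40 minutes

Sofia → UTC: 08:20–09:40, 14:50–16:30.
Pablo → UTC: 09:00–10:40, 10:50–11:00, 11:30–12:30, 13:10–13:20.
Thandi → UTC: 07:30–10:50, 13:00–13:50, 14:50–16:00.
Sofia ∩ Pablo: 09:00–09:40.
Sofia ∩ Pablo ∩ Thandi: 09:00–09:40.
Single common window of 40 minutes.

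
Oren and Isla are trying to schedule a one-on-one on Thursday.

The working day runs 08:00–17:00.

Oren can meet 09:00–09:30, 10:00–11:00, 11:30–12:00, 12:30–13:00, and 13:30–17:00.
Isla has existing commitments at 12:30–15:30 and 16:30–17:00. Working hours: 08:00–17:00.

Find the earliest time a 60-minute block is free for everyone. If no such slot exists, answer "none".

Isla free within 08:00–17:00: 08:00–12:30, 15:30–16:30.
Oren ∩ Isla: 09:00–09:30, 10:00–11:00, 11:30–12:00, 15:30–16:30.
Windows ≥ 60 min: 10:00–11:00, 15:30–16:30.
Earliest such window starts at 10:00.

10:00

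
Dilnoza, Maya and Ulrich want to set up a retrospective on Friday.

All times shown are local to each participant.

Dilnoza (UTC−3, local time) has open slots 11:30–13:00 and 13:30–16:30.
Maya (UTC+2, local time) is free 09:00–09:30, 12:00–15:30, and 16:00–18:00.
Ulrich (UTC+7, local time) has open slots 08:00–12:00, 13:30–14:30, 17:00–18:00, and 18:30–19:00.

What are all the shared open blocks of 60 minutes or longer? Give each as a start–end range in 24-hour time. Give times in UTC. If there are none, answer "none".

Dilnoza → UTC: 14:30–16:00, 16:30–19:30.
Maya → UTC: 07:00–07:30, 10:00–13:30, 14:00–16:00.
Ulrich → UTC: 01:00–05:00, 06:30–07:30, 10:00–11:00, 11:30–12:00.
Dilnoza ∩ Maya: 14:30–16:00.
Dilnoza ∩ Maya ∩ Ulrich: (none).
Windows ≥ 60 min: (none).

none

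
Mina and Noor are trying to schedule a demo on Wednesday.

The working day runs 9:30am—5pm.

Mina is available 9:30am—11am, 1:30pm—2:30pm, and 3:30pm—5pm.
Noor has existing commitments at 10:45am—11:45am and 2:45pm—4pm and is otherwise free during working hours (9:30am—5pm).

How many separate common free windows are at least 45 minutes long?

3

Noor free within 09:30–17:00: 09:30–10:45, 11:45–14:45, 16:00–17:00.
Mina ∩ Noor: 09:30–10:45, 13:30–14:30, 16:00–17:00.
Windows ≥ 45 min: 09:30–10:45, 13:30–14:30, 16:00–17:00.
That's 3 windows.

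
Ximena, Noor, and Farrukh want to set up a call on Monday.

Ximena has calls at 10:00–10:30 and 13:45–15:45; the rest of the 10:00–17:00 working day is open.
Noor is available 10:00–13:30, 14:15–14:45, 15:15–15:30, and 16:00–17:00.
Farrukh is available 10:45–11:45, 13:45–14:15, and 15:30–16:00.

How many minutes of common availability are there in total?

Ximena free within 10:00–17:00: 10:30–13:45, 15:45–17:00.
Ximena ∩ Noor: 10:30–13:30, 16:00–17:00.
Ximena ∩ Noor ∩ Farrukh: 10:45–11:45.
Total common minutes: 60.

60 minutes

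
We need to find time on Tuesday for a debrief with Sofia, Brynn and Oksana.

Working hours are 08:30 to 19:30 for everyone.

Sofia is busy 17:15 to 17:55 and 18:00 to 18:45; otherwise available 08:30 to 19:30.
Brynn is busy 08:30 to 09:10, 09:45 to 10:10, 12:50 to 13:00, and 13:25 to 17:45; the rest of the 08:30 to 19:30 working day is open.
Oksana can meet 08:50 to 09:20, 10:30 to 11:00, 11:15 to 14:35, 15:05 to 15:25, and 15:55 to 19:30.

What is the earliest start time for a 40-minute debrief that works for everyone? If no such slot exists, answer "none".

Sofia free within 08:30–19:30: 08:30–17:15, 17:55–18:00, 18:45–19:30.
Brynn free within 08:30–19:30: 09:10–09:45, 10:10–12:50, 13:00–13:25, 17:45–19:30.
Sofia ∩ Brynn: 09:10–09:45, 10:10–12:50, 13:00–13:25, 17:55–18:00, 18:45–19:30.
Sofia ∩ Brynn ∩ Oksana: 09:10–09:20, 10:30–11:00, 11:15–12:50, 13:00–13:25, 17:55–18:00, 18:45–19:30.
Windows ≥ 40 min: 11:15–12:50, 18:45–19:30.
Earliest such window starts at 11:15.

11:15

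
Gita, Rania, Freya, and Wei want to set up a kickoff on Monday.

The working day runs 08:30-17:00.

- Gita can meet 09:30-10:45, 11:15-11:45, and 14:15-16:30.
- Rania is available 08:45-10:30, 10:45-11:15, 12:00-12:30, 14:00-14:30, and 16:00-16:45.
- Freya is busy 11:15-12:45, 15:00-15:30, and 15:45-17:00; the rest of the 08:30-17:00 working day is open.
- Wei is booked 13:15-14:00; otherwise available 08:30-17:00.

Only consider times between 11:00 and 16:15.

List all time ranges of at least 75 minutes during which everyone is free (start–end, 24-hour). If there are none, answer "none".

none

Freya free within 08:30–17:00: 08:30–11:15, 12:45–15:00, 15:30–15:45.
Wei free within 08:30–17:00: 08:30–13:15, 14:00–17:00.
Gita ∩ Rania: 09:30–10:30, 14:15–14:30, 16:00–16:30.
Gita ∩ Rania ∩ Freya: 09:30–10:30, 14:15–14:30.
Gita ∩ Rania ∩ Freya ∩ Wei: 09:30–10:30, 14:15–14:30.
Restricted to 11:00–16:15: 14:15–14:30.
Windows ≥ 75 min: (none).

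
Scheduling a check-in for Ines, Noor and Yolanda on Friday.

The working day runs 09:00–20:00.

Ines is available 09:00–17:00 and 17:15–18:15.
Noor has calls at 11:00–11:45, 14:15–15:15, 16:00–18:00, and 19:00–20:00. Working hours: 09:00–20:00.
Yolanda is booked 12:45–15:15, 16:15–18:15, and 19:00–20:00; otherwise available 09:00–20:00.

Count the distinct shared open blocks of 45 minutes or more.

3

Noor free within 09:00–20:00: 09:00–11:00, 11:45–14:15, 15:15–16:00, 18:00–19:00.
Yolanda free within 09:00–20:00: 09:00–12:45, 15:15–16:15, 18:15–19:00.
Ines ∩ Noor: 09:00–11:00, 11:45–14:15, 15:15–16:00, 18:00–18:15.
Ines ∩ Noor ∩ Yolanda: 09:00–11:00, 11:45–12:45, 15:15–16:00.
Windows ≥ 45 min: 09:00–11:00, 11:45–12:45, 15:15–16:00.
That's 3 windows.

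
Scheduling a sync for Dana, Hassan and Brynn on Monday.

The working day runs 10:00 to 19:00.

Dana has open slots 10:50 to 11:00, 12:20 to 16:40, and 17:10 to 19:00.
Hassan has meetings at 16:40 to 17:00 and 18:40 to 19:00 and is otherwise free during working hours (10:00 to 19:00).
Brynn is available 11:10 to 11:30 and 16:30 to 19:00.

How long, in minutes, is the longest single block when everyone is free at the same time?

Hassan free within 10:00–19:00: 10:00–16:40, 17:00–18:40.
Dana ∩ Hassan: 10:50–11:00, 12:20–16:40, 17:10–18:40.
Dana ∩ Hassan ∩ Brynn: 16:30–16:40, 17:10–18:40.
Common window lengths: 10, 90 min; longest is 90.

90 minutes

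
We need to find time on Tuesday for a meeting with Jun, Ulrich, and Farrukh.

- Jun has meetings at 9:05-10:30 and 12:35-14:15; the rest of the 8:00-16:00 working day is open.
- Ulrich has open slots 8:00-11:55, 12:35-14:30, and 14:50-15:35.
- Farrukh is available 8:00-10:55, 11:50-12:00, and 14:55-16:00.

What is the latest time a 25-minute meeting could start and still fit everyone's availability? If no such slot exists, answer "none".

Jun free within 08:00–16:00: 08:00–09:05, 10:30–12:35, 14:15–16:00.
Jun ∩ Ulrich: 08:00–09:05, 10:30–11:55, 14:15–14:30, 14:50–15:35.
Jun ∩ Ulrich ∩ Farrukh: 08:00–09:05, 10:30–10:55, 11:50–11:55, 14:55–15:35.
Windows ≥ 25 min: 08:00–09:05, 10:30–10:55, 14:55–15:35.
Latest start in the last window 14:55–15:35 is 15:35 − 25 min = 15:10.

15:10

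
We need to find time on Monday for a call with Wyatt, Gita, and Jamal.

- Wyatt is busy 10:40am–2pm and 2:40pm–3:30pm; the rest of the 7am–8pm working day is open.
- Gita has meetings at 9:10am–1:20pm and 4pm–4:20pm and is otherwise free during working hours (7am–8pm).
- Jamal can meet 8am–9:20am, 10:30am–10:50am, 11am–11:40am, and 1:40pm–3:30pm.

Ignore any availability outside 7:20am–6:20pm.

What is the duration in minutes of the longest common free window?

70 minutes

Wyatt free within 07:00–20:00: 07:00–10:40, 14:00–14:40, 15:30–20:00.
Gita free within 07:00–20:00: 07:00–09:10, 13:20–16:00, 16:20–20:00.
Wyatt ∩ Gita: 07:00–09:10, 14:00–14:40, 15:30–16:00, 16:20–20:00.
Wyatt ∩ Gita ∩ Jamal: 08:00–09:10, 14:00–14:40.
Restricted to 07:20–18:20: 08:00–09:10, 14:00–14:40.
Common window lengths: 70, 40 min; longest is 70.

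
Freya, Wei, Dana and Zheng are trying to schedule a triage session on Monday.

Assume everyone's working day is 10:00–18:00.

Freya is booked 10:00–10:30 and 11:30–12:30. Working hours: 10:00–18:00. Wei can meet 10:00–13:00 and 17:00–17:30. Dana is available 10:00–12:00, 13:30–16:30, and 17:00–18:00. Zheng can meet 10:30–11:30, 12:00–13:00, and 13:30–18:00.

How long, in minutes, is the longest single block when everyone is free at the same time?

60 minutes

Freya free within 10:00–18:00: 10:30–11:30, 12:30–18:00.
Freya ∩ Wei: 10:30–11:30, 12:30–13:00, 17:00–17:30.
Freya ∩ Wei ∩ Dana: 10:30–11:30, 17:00–17:30.
Freya ∩ Wei ∩ Dana ∩ Zheng: 10:30–11:30, 17:00–17:30.
Common window lengths: 60, 30 min; longest is 60.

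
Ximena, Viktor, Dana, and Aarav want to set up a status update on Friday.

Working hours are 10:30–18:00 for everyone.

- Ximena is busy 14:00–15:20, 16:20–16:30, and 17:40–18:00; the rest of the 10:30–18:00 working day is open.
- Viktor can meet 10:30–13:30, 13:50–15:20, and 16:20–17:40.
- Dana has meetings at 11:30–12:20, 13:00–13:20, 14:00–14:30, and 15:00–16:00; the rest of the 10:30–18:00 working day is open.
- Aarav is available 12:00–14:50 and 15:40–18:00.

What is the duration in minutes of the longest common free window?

70 minutes

Ximena free within 10:30–18:00: 10:30–14:00, 15:20–16:20, 16:30–17:40.
Dana free within 10:30–18:00: 10:30–11:30, 12:20–13:00, 13:20–14:00, 14:30–15:00, 16:00–18:00.
Ximena ∩ Viktor: 10:30–13:30, 13:50–14:00, 16:30–17:40.
Ximena ∩ Viktor ∩ Dana: 10:30–11:30, 12:20–13:00, 13:20–13:30, 13:50–14:00, 16:30–17:40.
Ximena ∩ Viktor ∩ Dana ∩ Aarav: 12:20–13:00, 13:20–13:30, 13:50–14:00, 16:30–17:40.
Common window lengths: 40, 10, 10, 70 min; longest is 70.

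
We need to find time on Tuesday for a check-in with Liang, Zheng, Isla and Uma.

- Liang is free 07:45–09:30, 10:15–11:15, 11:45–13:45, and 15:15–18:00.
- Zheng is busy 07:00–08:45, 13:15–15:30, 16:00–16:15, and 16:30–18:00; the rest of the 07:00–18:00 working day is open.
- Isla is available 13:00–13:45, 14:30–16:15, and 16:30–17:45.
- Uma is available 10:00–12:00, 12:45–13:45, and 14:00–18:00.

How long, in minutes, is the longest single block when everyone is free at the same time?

Zheng free within 07:00–18:00: 08:45–13:15, 15:30–16:00, 16:15–16:30.
Liang ∩ Zheng: 08:45–09:30, 10:15–11:15, 11:45–13:15, 15:30–16:00, 16:15–16:30.
Liang ∩ Zheng ∩ Isla: 13:00–13:15, 15:30–16:00.
Liang ∩ Zheng ∩ Isla ∩ Uma: 13:00–13:15, 15:30–16:00.
Common window lengths: 15, 30 min; longest is 30.

30 minutes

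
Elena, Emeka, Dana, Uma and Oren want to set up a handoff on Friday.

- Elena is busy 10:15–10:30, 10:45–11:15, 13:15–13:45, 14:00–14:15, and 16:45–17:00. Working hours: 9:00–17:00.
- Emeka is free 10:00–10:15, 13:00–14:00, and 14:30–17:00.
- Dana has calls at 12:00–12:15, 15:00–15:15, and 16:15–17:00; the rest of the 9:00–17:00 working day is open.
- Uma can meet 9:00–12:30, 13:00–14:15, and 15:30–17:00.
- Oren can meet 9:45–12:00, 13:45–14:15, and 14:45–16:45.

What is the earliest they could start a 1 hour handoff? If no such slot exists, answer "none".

Elena free within 09:00–17:00: 09:00–10:15, 10:30–10:45, 11:15–13:15, 13:45–14:00, 14:15–16:45.
Dana free within 09:00–17:00: 09:00–12:00, 12:15–15:00, 15:15–16:15.
Elena ∩ Emeka: 10:00–10:15, 13:00–13:15, 13:45–14:00, 14:30–16:45.
Elena ∩ Emeka ∩ Dana: 10:00–10:15, 13:00–13:15, 13:45–14:00, 14:30–15:00, 15:15–16:15.
Elena ∩ Emeka ∩ Dana ∩ Uma: 10:00–10:15, 13:00–13:15, 13:45–14:00, 15:30–16:15.
Elena ∩ Emeka ∩ Dana ∩ Uma ∩ Oren: 10:00–10:15, 13:45–14:00, 15:30–16:15.
Windows ≥ 60 min: (none).

none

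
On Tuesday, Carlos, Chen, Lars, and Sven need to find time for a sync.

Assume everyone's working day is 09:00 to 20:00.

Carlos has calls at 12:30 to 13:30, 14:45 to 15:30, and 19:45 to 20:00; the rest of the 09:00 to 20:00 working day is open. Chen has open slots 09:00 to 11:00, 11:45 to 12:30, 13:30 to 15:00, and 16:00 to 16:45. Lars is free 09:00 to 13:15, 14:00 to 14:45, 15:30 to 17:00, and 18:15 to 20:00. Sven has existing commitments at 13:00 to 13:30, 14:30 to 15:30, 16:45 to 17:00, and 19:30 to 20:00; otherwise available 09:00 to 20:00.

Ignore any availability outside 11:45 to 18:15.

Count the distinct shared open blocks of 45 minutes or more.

2

Carlos free within 09:00–20:00: 09:00–12:30, 13:30–14:45, 15:30–19:45.
Sven free within 09:00–20:00: 09:00–13:00, 13:30–14:30, 15:30–16:45, 17:00–19:30.
Carlos ∩ Chen: 09:00–11:00, 11:45–12:30, 13:30–14:45, 16:00–16:45.
Carlos ∩ Chen ∩ Lars: 09:00–11:00, 11:45–12:30, 14:00–14:45, 16:00–16:45.
Carlos ∩ Chen ∩ Lars ∩ Sven: 09:00–11:00, 11:45–12:30, 14:00–14:30, 16:00–16:45.
Restricted to 11:45–18:15: 11:45–12:30, 14:00–14:30, 16:00–16:45.
Windows ≥ 45 min: 11:45–12:30, 16:00–16:45.
That's 2 windows.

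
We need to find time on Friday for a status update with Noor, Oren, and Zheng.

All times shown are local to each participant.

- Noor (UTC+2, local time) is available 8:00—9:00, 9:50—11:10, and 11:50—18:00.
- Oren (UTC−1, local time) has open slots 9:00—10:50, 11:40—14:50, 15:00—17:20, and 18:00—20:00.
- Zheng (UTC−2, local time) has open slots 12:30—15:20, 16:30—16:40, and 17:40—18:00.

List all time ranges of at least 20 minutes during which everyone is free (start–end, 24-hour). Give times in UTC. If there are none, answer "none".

14:30–15:50

Noor → UTC: 06:00–07:00, 07:50–09:10, 09:50–16:00.
Oren → UTC: 10:00–11:50, 12:40–15:50, 16:00–18:20, 19:00–21:00.
Zheng → UTC: 14:30–17:20, 18:30–18:40, 19:40–20:00.
Noor ∩ Oren: 10:00–11:50, 12:40–15:50.
Noor ∩ Oren ∩ Zheng: 14:30–15:50.
Windows ≥ 20 min: 14:30–15:50.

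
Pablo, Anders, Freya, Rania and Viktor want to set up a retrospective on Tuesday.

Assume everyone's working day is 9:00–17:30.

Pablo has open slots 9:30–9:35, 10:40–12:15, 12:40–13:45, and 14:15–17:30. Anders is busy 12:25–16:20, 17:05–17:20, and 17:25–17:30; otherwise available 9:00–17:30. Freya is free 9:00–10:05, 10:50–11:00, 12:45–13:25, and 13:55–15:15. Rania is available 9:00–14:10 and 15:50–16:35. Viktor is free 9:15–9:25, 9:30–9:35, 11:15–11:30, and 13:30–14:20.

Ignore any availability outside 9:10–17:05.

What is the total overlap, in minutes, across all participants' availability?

Anders free within 09:00–17:30: 09:00–12:25, 16:20–17:05, 17:20–17:25.
Pablo ∩ Anders: 09:30–09:35, 10:40–12:15, 16:20–17:05, 17:20–17:25.
Pablo ∩ Anders ∩ Freya: 09:30–09:35, 10:50–11:00.
Pablo ∩ Anders ∩ Freya ∩ Rania: 09:30–09:35, 10:50–11:00.
Pablo ∩ Anders ∩ Freya ∩ Rania ∩ Viktor: 09:30–09:35.
Restricted to 09:10–17:05: 09:30–09:35.
Total common minutes: 5.

5 minutes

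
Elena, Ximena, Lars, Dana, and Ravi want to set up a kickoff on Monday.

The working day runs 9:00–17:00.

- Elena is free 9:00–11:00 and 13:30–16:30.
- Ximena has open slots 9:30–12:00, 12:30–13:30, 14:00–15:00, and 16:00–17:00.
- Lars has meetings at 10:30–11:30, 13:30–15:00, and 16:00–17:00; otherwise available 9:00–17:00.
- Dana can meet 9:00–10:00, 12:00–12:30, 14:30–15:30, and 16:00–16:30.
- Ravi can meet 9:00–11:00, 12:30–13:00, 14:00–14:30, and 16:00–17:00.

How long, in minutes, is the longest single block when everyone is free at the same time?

Lars free within 09:00–17:00: 09:00–10:30, 11:30–13:30, 15:00–16:00.
Elena ∩ Ximena: 09:30–11:00, 14:00–15:00, 16:00–16:30.
Elena ∩ Ximena ∩ Lars: 09:30–10:30.
Elena ∩ Ximena ∩ Lars ∩ Dana: 09:30–10:00.
Elena ∩ Ximena ∩ Lars ∩ Dana ∩ Ravi: 09:30–10:00.
Single common window of 30 minutes.

30 minutes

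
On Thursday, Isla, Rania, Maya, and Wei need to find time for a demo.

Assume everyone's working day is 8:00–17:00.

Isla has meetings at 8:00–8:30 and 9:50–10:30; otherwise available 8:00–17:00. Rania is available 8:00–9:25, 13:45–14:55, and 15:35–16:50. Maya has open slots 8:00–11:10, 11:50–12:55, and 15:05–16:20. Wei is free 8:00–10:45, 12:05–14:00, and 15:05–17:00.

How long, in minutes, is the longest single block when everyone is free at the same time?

Isla free within 08:00–17:00: 08:30–09:50, 10:30–17:00.
Isla ∩ Rania: 08:30–09:25, 13:45–14:55, 15:35–16:50.
Isla ∩ Rania ∩ Maya: 08:30–09:25, 15:35–16:20.
Isla ∩ Rania ∩ Maya ∩ Wei: 08:30–09:25, 15:35–16:20.
Common window lengths: 55, 45 min; longest is 55.

55 minutes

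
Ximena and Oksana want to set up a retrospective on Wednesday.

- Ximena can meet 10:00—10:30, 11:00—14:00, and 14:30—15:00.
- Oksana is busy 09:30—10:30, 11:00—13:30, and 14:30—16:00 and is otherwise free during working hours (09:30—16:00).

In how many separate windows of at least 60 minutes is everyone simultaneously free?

Oksana free within 09:30–16:00: 10:30–11:00, 13:30–14:30.
Ximena ∩ Oksana: 13:30–14:00.
Windows ≥ 60 min: (none).
That's 0 windows.

0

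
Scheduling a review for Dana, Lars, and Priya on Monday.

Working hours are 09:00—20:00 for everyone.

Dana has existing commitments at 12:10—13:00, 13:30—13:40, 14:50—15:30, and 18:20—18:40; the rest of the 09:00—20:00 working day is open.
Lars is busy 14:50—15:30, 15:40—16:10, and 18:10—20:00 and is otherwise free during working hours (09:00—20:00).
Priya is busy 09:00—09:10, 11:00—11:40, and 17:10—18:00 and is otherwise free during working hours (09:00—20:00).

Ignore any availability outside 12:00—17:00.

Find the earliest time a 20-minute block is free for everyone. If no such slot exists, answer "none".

Dana free within 09:00–20:00: 09:00–12:10, 13:00–13:30, 13:40–14:50, 15:30–18:20, 18:40–20:00.
Lars free within 09:00–20:00: 09:00–14:50, 15:30–15:40, 16:10–18:10.
Priya free within 09:00–20:00: 09:10–11:00, 11:40–17:10, 18:00–20:00.
Dana ∩ Lars: 09:00–12:10, 13:00–13:30, 13:40–14:50, 15:30–15:40, 16:10–18:10.
Dana ∩ Lars ∩ Priya: 09:10–11:00, 11:40–12:10, 13:00–13:30, 13:40–14:50, 15:30–15:40, 16:10–17:10, 18:00–18:10.
Restricted to 12:00–17:00: 12:00–12:10, 13:00–13:30, 13:40–14:50, 15:30–15:40, 16:10–17:00.
Windows ≥ 20 min: 13:00–13:30, 13:40–14:50, 16:10–17:00.
Earliest such window starts at 13:00.

13:00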